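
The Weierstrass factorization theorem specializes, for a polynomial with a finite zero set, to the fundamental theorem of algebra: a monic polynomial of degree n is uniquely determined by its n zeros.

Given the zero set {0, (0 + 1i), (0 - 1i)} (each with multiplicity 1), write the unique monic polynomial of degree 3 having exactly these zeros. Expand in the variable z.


The polynomial is p(z) = ∏_{α ∈ S} (z − α), where S = {0, (0 + 1i), (0 - 1i)}.
Expanding the product yields: p(z) = z^3 + z.
Note conjugate pairs combine to real quadratics: (z − (0+1i))(z − (0−1i)) = z² + 1.
The resulting polynomial has degree 3 and real coefficients as required.

p(z) = z^3 + z.


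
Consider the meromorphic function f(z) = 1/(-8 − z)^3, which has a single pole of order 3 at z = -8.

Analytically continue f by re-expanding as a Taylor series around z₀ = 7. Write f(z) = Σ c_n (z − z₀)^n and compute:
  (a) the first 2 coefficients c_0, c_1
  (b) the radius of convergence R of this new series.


Let w = z − z₀, so z = z₀ + w.
Then -8 − z = -8 − (z₀ + w) = (-8 − z₀) − w = -15 − w.
f(z) = 1/(-15 − w)^3 = (1/(-15)^3) · (1 − w/(-15))^{−3}.
By the binomial series (1−u)^{−3} = Σ_{n≥0} C(n+2, 2) u^n for |u|<1, with u = w/(-15):
  c_n = C(n+2, 2) / (-15)^(n+3).
  c_0 = 1/(-15)^3 = -1/3375.
  c_1 = 3/(-15)^4 = 1/16875.
The series is valid for |w/d| < 1, i.e. |z − z₀| < |d|.
Radius of convergence: R = |-8 − z₀| = |-15| = 15 (distance from z₀ to the singularity z = -8).

c_0 = -1/3375, c_1 = 1/16875; R = 15.


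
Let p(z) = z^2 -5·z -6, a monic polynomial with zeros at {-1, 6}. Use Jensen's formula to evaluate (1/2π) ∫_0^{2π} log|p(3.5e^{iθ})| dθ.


Zeros: -1, 6; r = 3.5.
Inside |z| < r: -1. Outside (|z| ≥ r): 6.
p(0) = -6, so log|p(0)| = log(6) = 1.7918.
Apply Jensen: I(r) = log|p(0)| + Σ_k log(r/|z_k|), summed over zeros inside |z| < r.
  log(r/|z_k|) for z_k = -1: log(3.5/1) = 1.2528
  Outside zeros (6) contribute nothing to the Jensen sum.
Sum over inside zeros: 1.2528.
I(r) = log|p(0)| + (inside sum) = 1.7918 + 1.2528 = 3.0445.
Note: since some zeros are outside |z| ≤ r, the simplified n·log(r) form does NOT apply — only the inside zeros contribute.

I(r) ≈ 3.0445.


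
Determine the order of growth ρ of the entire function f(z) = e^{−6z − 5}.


|e^{−6z − 5}| = e^{Re(-6·z) + -5} ≤ e^{6|z|^1 + -5} = e^{6r^1 + -5} on |z| = r, so ρ ≤ 1. Choosing z on |z|=r so that -6·z is real positive (always possible by picking arg z appropriately) gives |f(z)| = e^{6r^1 + -5}, matching the bound. The additive constant -5 does not affect log log M(r) ~ 1·log r. Hence ρ = 1.
Therefore ρ = 1.

Order ρ = 1.


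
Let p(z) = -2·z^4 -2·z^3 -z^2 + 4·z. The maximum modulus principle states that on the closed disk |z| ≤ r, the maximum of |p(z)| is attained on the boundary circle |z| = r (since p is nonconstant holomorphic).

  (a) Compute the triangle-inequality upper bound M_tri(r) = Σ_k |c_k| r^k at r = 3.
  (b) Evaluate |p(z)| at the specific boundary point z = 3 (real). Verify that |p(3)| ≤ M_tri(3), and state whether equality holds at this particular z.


Coefficients: c_0 = 0, c_1 = 4, c_2 = -1, c_3 = -2, c_4 = -2. Radius r = 3.
Part (a). Triangle bound: M_tri(r) = Σ_k |c_k| r^k
  = |0|·3^0 + |4|·3^1 + |-1|·3^2 + |-2|·3^3 + |-2|·3^4
  = 0 + 12 + 9 + 54 + 162 = 237.
This bounds M(r) := max_{|z|=r} |p(z)| from above; equality holds iff all terms c_k z^k can be made to align in phase at a single z on |z|=r.
Part (b). At z = 3 (real, on the circle |z| = r):
  p(3) = (0)·3^0 + (4)·3^1 + (-1)·3^2 + (-2)·3^3 + (-2)·3^4 = -213.
  |p(3)| = 213.
Check: |p(3)| = 213 ≤ 237 = M_tri(3). ✓ Equality does not hold at z = 3 (the coefficients have mixed signs, so the terms do not all align in phase there).

M_tri(3) = 237; |p(3)| = 213; equality at z=3: no.


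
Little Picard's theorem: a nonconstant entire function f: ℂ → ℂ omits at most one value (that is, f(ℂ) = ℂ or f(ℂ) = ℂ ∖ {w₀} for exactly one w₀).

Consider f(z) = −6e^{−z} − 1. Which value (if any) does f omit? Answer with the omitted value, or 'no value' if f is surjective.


Little Picard bounds the complement of f(ℂ) to at most one point.
e^{−z} is never zero on ℂ, so -6·e^{−z} takes every value in ℂ ∖ {0}. Adding -1 shifts the range to ℂ ∖ {-1}. Thus f omits exactly the value -1.

Omitted value: -1.


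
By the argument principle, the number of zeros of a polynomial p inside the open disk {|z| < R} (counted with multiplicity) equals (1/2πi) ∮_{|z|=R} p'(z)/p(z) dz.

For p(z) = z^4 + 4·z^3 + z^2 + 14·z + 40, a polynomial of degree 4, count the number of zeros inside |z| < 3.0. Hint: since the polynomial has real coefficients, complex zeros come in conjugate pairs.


The zeros of p are: (1 + 2i), (1 - 2i), -4, -2.
Their magnitudes are: 2.236, 2.236, 4, 2.
Zeros with |z| < R = 3.0: (1 + 2i), (1 - 2i), -2.
Count = 3.
By the argument principle, (1/2πi) ∮_{|z|=R} p'(z)/p(z) dz equals exactly this count.

Number of zeros inside |z| < 3.0: 3.


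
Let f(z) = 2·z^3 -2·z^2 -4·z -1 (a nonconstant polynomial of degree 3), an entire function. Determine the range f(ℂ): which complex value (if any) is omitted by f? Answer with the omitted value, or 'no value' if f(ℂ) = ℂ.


Little Picard bounds the complement of f(ℂ) to at most one point.
For every w ∈ ℂ, the equation p(z) − w = 0 is a nonconstant polynomial in z and hence has at least one root by the fundamental theorem of algebra. So p is surjective onto ℂ, omitting no value.

Omitted value: no value.


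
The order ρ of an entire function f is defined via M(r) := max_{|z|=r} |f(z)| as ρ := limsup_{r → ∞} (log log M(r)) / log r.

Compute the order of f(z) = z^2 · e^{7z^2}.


M(r) = max_{|z|=r} |1|·|z|^2·|e^{7z^2}| = 1·r^2 · e^{7r^2} (the factors attain their maxima compatibly on |z|=r). Then log M(r) = log 1 + 2·log r + 7r^2, dominated by the last term, so log log M(r) ~ 2·log r. The polynomial factor 1z^2 contributes only a log r term and does not affect the order. ρ = 2.
Therefore ρ = 2.

Order ρ = 2.


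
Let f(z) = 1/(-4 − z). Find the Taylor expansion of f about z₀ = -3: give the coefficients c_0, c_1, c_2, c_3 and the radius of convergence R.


Let w = z − z₀, so z = z₀ + w.
Then -4 − z = -4 − (z₀ + w) = (-4 − z₀) − w = -1 − w.
f(z) = 1/(-1 − w) = (1/(-1)) · 1/(1 − w/(-1)) = Σ_{n≥0} w^n / (-1)^(n+1).
So c_n = 1/(-1)^(n+1):
  c_0 = 1/(-1)^1 = -1.
  c_1 = 1/(-1)^2 = 1.
  c_2 = 1/(-1)^3 = -1.
  c_3 = 1/(-1)^4 = 1.
The series is valid for |w/d| < 1, i.e. |z − z₀| < |d|.
Radius of convergence: R = |-4 − z₀| = |-1| = 1 (distance from z₀ to the singularity z = -4).

c_0 = -1, c_1 = 1, c_2 = -1, c_3 = 1; R = 1.


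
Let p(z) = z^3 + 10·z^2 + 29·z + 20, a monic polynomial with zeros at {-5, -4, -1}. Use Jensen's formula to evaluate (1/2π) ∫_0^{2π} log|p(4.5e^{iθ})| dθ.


Zeros: -5, -4, -1; r = 4.5.
Inside |z| < r: -4, -1. Outside (|z| ≥ r): -5.
p(0) = 20, so log|p(0)| = log(20) = 2.9957.
Apply Jensen: I(r) = log|p(0)| + Σ_k log(r/|z_k|), summed over zeros inside |z| < r.
  log(r/|z_k|) for z_k = -4: log(4.5/4) = 0.1178
  log(r/|z_k|) for z_k = -1: log(4.5/1) = 1.5041
  Outside zeros (-5) contribute nothing to the Jensen sum.
Sum over inside zeros: 1.6219.
I(r) = log|p(0)| + (inside sum) = 2.9957 + 1.6219 = 4.6176.
Note: since some zeros are outside |z| ≤ r, the simplified n·log(r) form does NOT apply — only the inside zeros contribute.

I(r) ≈ 4.6176.


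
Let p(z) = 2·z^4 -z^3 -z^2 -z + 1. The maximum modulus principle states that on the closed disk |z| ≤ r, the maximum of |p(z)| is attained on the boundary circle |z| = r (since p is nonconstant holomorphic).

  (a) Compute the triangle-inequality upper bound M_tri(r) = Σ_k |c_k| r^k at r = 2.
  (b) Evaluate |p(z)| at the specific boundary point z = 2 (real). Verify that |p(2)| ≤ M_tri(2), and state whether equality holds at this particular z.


Coefficients: c_0 = 1, c_1 = -1, c_2 = -1, c_3 = -1, c_4 = 2. Radius r = 2.
Part (a). Triangle bound: M_tri(r) = Σ_k |c_k| r^k
  = |1|·2^0 + |-1|·2^1 + |-1|·2^2 + |-1|·2^3 + |2|·2^4
  = 1 + 2 + 4 + 8 + 32 = 47.
This bounds M(r) := max_{|z|=r} |p(z)| from above; equality holds iff all terms c_k z^k can be made to align in phase at a single z on |z|=r.
Part (b). At z = 2 (real, on the circle |z| = r):
  p(2) = (1)·2^0 + (-1)·2^1 + (-1)·2^2 + (-1)·2^3 + (2)·2^4 = 19.
  |p(2)| = 19.
Check: |p(2)| = 19 ≤ 47 = M_tri(2). ✓ Equality does not hold at z = 2 (the coefficients have mixed signs, so the terms do not all align in phase there).

M_tri(2) = 47; |p(2)| = 19; equality at z=2: no.


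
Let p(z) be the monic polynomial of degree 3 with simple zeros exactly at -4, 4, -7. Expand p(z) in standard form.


The polynomial is p(z) = ∏_{α ∈ S} (z − α), where S = {-4, 4, -7}.
Expanding the product yields: p(z) = z^3 + 7·z^2 -16·z -112.
The resulting polynomial has degree 3 and real coefficients as required.

p(z) = z^3 + 7·z^2 -16·z -112.


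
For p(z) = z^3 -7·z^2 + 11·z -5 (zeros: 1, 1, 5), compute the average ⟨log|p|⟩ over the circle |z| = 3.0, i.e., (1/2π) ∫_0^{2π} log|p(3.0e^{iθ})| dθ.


Zeros: 1, 1, 5; r = 3.0.
Inside |z| < r: 1, 1. Outside (|z| ≥ r): 5.
p(0) = -5, so log|p(0)| = log(5) = 1.6094.
Apply Jensen: I(r) = log|p(0)| + Σ_k log(r/|z_k|), summed over zeros inside |z| < r.
  log(r/|z_k|) for z_k = 1: log(3.0/1) = 1.0986
  log(r/|z_k|) for z_k = 1: log(3.0/1) = 1.0986
  Outside zeros (5) contribute nothing to the Jensen sum.
Sum over inside zeros: 2.1972.
I(r) = log|p(0)| + (inside sum) = 1.6094 + 2.1972 = 3.8067.
Note: since some zeros are outside |z| ≤ r, the simplified n·log(r) form does NOT apply — only the inside zeros contribute.

I(r) ≈ 3.8067.


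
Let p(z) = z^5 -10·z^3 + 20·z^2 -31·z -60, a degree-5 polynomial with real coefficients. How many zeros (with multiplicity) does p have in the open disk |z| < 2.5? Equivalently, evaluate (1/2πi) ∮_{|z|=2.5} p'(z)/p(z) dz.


The zeros of p are: (1 + 2i), (1 - 2i), 3, -1, -4.
Their magnitudes are: 2.236, 2.236, 3, 1, 4.
Zeros with |z| < R = 2.5: (1 + 2i), (1 - 2i), -1.
Count = 3.
By the argument principle, (1/2πi) ∮_{|z|=R} p'(z)/p(z) dz equals exactly this count.

Number of zeros inside |z| < 2.5: 3.


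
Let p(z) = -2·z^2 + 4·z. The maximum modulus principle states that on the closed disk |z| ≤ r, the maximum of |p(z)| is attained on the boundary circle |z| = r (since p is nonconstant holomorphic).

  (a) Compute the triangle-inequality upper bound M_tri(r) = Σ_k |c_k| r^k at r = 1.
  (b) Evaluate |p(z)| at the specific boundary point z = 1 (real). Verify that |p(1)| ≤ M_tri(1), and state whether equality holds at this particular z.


Coefficients: c_0 = 0, c_1 = 4, c_2 = -2. Radius r = 1.
Part (a). Triangle bound: M_tri(r) = Σ_k |c_k| r^k
  = |0|·1^0 + |4|·1^1 + |-2|·1^2
  = 0 + 4 + 2 = 6.
This bounds M(r) := max_{|z|=r} |p(z)| from above; equality holds iff all terms c_k z^k can be made to align in phase at a single z on |z|=r.
Part (b). At z = 1 (real, on the circle |z| = r):
  p(1) = (0)·1^0 + (4)·1^1 + (-2)·1^2 = 2.
  |p(1)| = 2.
Check: |p(1)| = 2 ≤ 6 = M_tri(1). ✓ Equality does not hold at z = 1 (the coefficients have mixed signs, so the terms do not all align in phase there).

M_tri(1) = 6; |p(1)| = 2; equality at z=1: no.


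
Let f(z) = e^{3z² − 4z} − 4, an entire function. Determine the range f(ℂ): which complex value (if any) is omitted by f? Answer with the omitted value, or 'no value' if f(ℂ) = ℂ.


Little Picard bounds the complement of f(ℂ) to at most one point.
The exponent g(z) = 3z² − 4z is a nonconstant polynomial, hence surjective onto ℂ. So e^{g(z)} takes every value in {e^w : w ∈ ℂ} = ℂ ∖ {0}. Adding -4 shifts the range to ℂ ∖ {-4}. f omits exactly -4.

Omitted value: -4.


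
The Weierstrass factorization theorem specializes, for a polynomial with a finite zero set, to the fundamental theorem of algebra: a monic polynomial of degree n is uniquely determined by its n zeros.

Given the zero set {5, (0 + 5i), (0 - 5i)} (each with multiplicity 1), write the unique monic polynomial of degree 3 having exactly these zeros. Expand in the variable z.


The polynomial is p(z) = ∏_{α ∈ S} (z − α), where S = {5, (0 + 5i), (0 - 5i)}.
Expanding the product yields: p(z) = z^3 -5·z^2 + 25·z -125.
Note conjugate pairs combine to real quadratics: (z − (0+5i))(z − (0−5i)) = z² + 25.
The resulting polynomial has degree 3 and real coefficients as required.

p(z) = z^3 -5·z^2 + 25·z -125.


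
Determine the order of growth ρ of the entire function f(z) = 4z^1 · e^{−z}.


M(r) = max_{|z|=r} |4|·|z|^1·|e^{−z}| = 4·r^1 · e^{1r^1} (the factors attain their maxima compatibly on |z|=r). Then log M(r) = log 4 + 1·log r + 1r^1, dominated by the last term, so log log M(r) ~ 1·log r. The polynomial factor 4z^1 contributes only a log r term and does not affect the order. ρ = 1.
Therefore ρ = 1.

Order ρ = 1.


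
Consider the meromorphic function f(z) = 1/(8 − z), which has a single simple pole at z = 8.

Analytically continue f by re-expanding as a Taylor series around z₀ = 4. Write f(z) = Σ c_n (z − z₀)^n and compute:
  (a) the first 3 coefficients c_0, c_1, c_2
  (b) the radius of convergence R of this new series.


Let w = z − z₀, so z = z₀ + w.
Then 8 − z = 8 − (z₀ + w) = (8 − z₀) − w = 4 − w.
f(z) = 1/(4 − w) = (1/(4)) · 1/(1 − w/(4)) = Σ_{n≥0} w^n / (4)^(n+1).
So c_n = 1/(4)^(n+1):
  c_0 = 1/(4)^1 = 1/4.
  c_1 = 1/(4)^2 = 1/16.
  c_2 = 1/(4)^3 = 1/64.
The series is valid for |w/d| < 1, i.e. |z − z₀| < |d|.
Radius of convergence: R = |8 − z₀| = |4| = 4 (distance from z₀ to the singularity z = 8).

c_0 = 1/4, c_1 = 1/16, c_2 = 1/64; R = 4.


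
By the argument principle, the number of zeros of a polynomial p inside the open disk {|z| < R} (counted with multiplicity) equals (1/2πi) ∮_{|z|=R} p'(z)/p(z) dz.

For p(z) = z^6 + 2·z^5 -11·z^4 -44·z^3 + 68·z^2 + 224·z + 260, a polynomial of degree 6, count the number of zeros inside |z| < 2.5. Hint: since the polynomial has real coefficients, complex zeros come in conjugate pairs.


The zeros of p are: (-1 + 1i), (-1 - 1i), (-3 + 2i), (-3 - 2i), (3 + 1i), (3 - 1i).
Their magnitudes are: 1.414, 1.414, 3.606, 3.606, 3.162, 3.162.
Zeros with |z| < R = 2.5: (-1 + 1i), (-1 - 1i).
Count = 2.
By the argument principle, (1/2πi) ∮_{|z|=R} p'(z)/p(z) dz equals exactly this count.

Number of zeros inside |z| < 2.5: 2.


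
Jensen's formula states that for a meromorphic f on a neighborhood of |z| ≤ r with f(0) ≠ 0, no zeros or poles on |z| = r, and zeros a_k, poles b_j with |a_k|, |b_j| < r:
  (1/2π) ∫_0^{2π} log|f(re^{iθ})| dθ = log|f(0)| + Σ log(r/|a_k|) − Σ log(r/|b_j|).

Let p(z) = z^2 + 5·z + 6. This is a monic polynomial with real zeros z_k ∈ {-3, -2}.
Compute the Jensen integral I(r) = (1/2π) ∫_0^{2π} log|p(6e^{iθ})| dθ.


Zeros: -3, -2; r = 6.
Inside |z| < r: -3, -2. Outside (|z| ≥ r): ∅.
p(0) = 6, so log|p(0)| = log(6) = 1.7918.
Apply Jensen: I(r) = log|p(0)| + Σ_k log(r/|z_k|), summed over zeros inside |z| < r.
  log(r/|z_k|) for z_k = -3: log(6/3) = 0.6931
  log(r/|z_k|) for z_k = -2: log(6/2) = 1.0986
Sum over inside zeros: 1.7918.
I(r) = log|p(0)| + (inside sum) = 1.7918 + 1.7918 = 3.5835.
Closed form (all zeros inside, monic): I(r) = n·log(r) = 2·log(6) = 3.5835. ✓

I(r) ≈ 3.5835.


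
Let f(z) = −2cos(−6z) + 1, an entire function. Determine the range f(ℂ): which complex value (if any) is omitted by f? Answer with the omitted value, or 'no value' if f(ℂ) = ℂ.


Little Picard bounds the complement of f(ℂ) to at most one point.
cos is entire and surjective onto ℂ: for every w ∈ ℂ, cos(ζ) = w has a solution ζ ∈ ℂ (e.g., via the complex inverse arccos). With ζ = −6z this gives z = ζ/(-6). Then -2·cos(−6z) takes every value in -2·ℂ = ℂ, and adding 1 is a bijection of ℂ. So f is surjective and omits no value. (Note: only on the real line is cos bounded by [−1, 1].)

Omitted value: no value.


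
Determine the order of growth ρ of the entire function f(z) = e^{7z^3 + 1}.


|e^{7z^3 + 1}| = e^{Re(7·z^3) + 1} ≤ e^{7|z|^3 + 1} = e^{7r^3 + 1} on |z| = r, so ρ ≤ 3. Choosing z on |z|=r so that 7·z^3 is real positive (always possible by picking arg z appropriately) gives |f(z)| = e^{7r^3 + 1}, matching the bound. The additive constant 1 does not affect log log M(r) ~ 3·log r. Hence ρ = 3.
Therefore ρ = 3.

Order ρ = 3.


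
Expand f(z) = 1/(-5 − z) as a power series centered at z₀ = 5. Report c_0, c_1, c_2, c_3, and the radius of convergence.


Let w = z − z₀, so z = z₀ + w.
Then -5 − z = -5 − (z₀ + w) = (-5 − z₀) − w = -10 − w.
f(z) = 1/(-10 − w) = (1/(-10)) · 1/(1 − w/(-10)) = Σ_{n≥0} w^n / (-10)^(n+1).
So c_n = 1/(-10)^(n+1):
  c_0 = 1/(-10)^1 = -1/10.
  c_1 = 1/(-10)^2 = 1/100.
  c_2 = 1/(-10)^3 = -1/1000.
  c_3 = 1/(-10)^4 = 1/10000.
The series is valid for |w/d| < 1, i.e. |z − z₀| < |d|.
Radius of convergence: R = |-5 − z₀| = |-10| = 10 (distance from z₀ to the singularity z = -5).

c_0 = -1/10, c_1 = 1/100, c_2 = -1/1000, c_3 = 1/10000; R = 10.


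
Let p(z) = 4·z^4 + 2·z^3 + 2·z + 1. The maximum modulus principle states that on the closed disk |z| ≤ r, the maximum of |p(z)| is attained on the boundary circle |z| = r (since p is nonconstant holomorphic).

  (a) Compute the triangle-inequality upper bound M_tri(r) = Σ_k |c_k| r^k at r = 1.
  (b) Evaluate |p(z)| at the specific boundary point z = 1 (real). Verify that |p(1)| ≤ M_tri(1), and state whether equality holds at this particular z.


Coefficients: c_0 = 1, c_1 = 2, c_2 = 0, c_3 = 2, c_4 = 4. Radius r = 1.
Part (a). Triangle bound: M_tri(r) = Σ_k |c_k| r^k
  = |1|·1^0 + |2|·1^1 + |0|·1^2 + |2|·1^3 + |4|·1^4
  = 1 + 2 + 0 + 2 + 4 = 9.
This bounds M(r) := max_{|z|=r} |p(z)| from above; equality holds iff all terms c_k z^k can be made to align in phase at a single z on |z|=r.
Part (b). At z = 1 (real, on the circle |z| = r):
  p(1) = (1)·1^0 + (2)·1^1 + (0)·1^2 + (2)·1^3 + (4)·1^4 = 9.
  |p(1)| = 9.
Since all nonzero coefficients share the same sign, |p(1)| = 9 = M_tri(1); the triangle bound is attained at z = 1, so in fact M(r) = 9.

M_tri(1) = 9; |p(1)| = 9; equality at z=1: yes.


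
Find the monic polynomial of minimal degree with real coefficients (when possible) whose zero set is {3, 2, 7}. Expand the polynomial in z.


The polynomial is p(z) = ∏_{α ∈ S} (z − α), where S = {3, 2, 7}.
Expanding the product yields: p(z) = z^3 -12·z^2 + 41·z -42.
The resulting polynomial has degree 3 and real coefficients as required.

p(z) = z^3 -12·z^2 + 41·z -42.


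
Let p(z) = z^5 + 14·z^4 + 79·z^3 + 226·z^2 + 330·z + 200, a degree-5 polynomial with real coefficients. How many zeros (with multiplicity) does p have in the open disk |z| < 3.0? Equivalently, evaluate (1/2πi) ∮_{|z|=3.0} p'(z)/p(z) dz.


The zeros of p are: (-3 + 1i), (-3 - 1i), -4, (-2 + 1i), (-2 - 1i).
Their magnitudes are: 3.162, 3.162, 4, 2.236, 2.236.
Zeros with |z| < R = 3.0: (-2 + 1i), (-2 - 1i).
Count = 2.
By the argument principle, (1/2πi) ∮_{|z|=R} p'(z)/p(z) dz equals exactly this count.

Number of zeros inside |z| < 3.0: 2.


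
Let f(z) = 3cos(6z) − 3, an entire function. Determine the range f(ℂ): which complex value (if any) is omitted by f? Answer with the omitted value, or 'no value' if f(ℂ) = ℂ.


Little Picard bounds the complement of f(ℂ) to at most one point.
cos is entire and surjective onto ℂ: for every w ∈ ℂ, cos(ζ) = w has a solution ζ ∈ ℂ (e.g., via the complex inverse arccos). With ζ = 6z this gives z = ζ/(6). Then 3·cos(6z) takes every value in 3·ℂ = ℂ, and adding -3 is a bijection of ℂ. So f is surjective and omits no value. (Note: only on the real line is cos bounded by [−1, 1].)

Omitted value: no value.


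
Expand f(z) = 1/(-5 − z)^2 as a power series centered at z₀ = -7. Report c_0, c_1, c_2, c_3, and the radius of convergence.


Let w = z − z₀, so z = z₀ + w.
Then -5 − z = -5 − (z₀ + w) = (-5 − z₀) − w = 2 − w.
f(z) = 1/(2 − w)^2 = (1/(2)^2) · (1 − w/(2))^{−2}.
By the binomial series (1−u)^{−2} = Σ_{n≥0} C(n+1, 1) u^n for |u|<1, with u = w/(2):
  c_n = C(n+1, 1) / (2)^(n+2).
  c_0 = 1/(2)^2 = 1/4.
  c_1 = 2/(2)^3 = 1/4.
  c_2 = 3/(2)^4 = 3/16.
  c_3 = 4/(2)^5 = 1/8.
The series is valid for |w/d| < 1, i.e. |z − z₀| < |d|.
Radius of convergence: R = |-5 − z₀| = |2| = 2 (distance from z₀ to the singularity z = -5).

c_0 = 1/4, c_1 = 1/4, c_2 = 3/16, c_3 = 1/8; R = 2.


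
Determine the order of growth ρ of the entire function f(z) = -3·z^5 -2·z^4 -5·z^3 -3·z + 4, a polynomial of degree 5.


|f(z)| ≤ Σ|c_k|·r^k = O(r^5) as r → ∞. Polynomial growth is O(e^{r^ε}) for every ε > 0 (since r^5/e^{r^ε} → 0), so ρ ≤ ε for all ε > 0, i.e. ρ = 0. Every nonconstant polynomial has order 0.
Therefore ρ = 0.

Order ρ = 0.


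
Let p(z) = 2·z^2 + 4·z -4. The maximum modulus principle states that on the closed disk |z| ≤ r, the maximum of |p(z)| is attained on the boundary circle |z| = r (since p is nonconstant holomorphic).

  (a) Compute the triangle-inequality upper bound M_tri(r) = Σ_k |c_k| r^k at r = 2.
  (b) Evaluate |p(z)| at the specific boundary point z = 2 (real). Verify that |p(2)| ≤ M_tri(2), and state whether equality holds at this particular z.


Coefficients: c_0 = -4, c_1 = 4, c_2 = 2. Radius r = 2.
Part (a). Triangle bound: M_tri(r) = Σ_k |c_k| r^k
  = |-4|·2^0 + |4|·2^1 + |2|·2^2
  = 4 + 8 + 8 = 20.
This bounds M(r) := max_{|z|=r} |p(z)| from above; equality holds iff all terms c_k z^k can be made to align in phase at a single z on |z|=r.
Part (b). At z = 2 (real, on the circle |z| = r):
  p(2) = (-4)·2^0 + (4)·2^1 + (2)·2^2 = 12.
  |p(2)| = 12.
Check: |p(2)| = 12 ≤ 20 = M_tri(2). ✓ Equality does not hold at z = 2 (the coefficients have mixed signs, so the terms do not all align in phase there).

M_tri(2) = 20; |p(2)| = 12; equality at z=2: no.


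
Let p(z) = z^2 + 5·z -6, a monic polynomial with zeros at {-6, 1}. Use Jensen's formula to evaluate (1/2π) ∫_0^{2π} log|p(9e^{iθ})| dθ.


Zeros: -6, 1; r = 9.
Inside |z| < r: -6, 1. Outside (|z| ≥ r): ∅.
p(0) = -6, so log|p(0)| = log(6) = 1.7918.
Apply Jensen: I(r) = log|p(0)| + Σ_k log(r/|z_k|), summed over zeros inside |z| < r.
  log(r/|z_k|) for z_k = -6: log(9/6) = 0.4055
  log(r/|z_k|) for z_k = 1: log(9/1) = 2.1972
Sum over inside zeros: 2.6027.
I(r) = log|p(0)| + (inside sum) = 1.7918 + 2.6027 = 4.3944.
Closed form (all zeros inside, monic): I(r) = n·log(r) = 2·log(9) = 4.3944. ✓

I(r) ≈ 4.3944.


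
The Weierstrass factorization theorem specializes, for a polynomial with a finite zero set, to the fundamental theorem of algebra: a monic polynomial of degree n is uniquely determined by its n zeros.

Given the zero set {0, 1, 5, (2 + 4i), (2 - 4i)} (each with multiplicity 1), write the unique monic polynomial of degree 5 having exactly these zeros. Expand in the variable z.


The polynomial is p(z) = ∏_{α ∈ S} (z − α), where S = {0, 1, 5, (2 + 4i), (2 - 4i)}.
Expanding the product yields: p(z) = z^5 -10·z^4 + 49·z^3 -140·z^2 + 100·z.
Note conjugate pairs combine to real quadratics: (z − (2+4i))(z − (2−4i)) = z² − 4z + 20.
The resulting polynomial has degree 5 and real coefficients as required.

p(z) = z^5 -10·z^4 + 49·z^3 -140·z^2 + 100·z.


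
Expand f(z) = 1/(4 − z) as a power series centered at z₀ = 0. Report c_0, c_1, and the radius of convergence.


Let w = z − z₀, so z = z₀ + w.
Then 4 − z = 4 − (z₀ + w) = (4 − z₀) − w = 4 − w.
f(z) = 1/(4 − w) = (1/(4)) · 1/(1 − w/(4)) = Σ_{n≥0} w^n / (4)^(n+1).
So c_n = 1/(4)^(n+1):
  c_0 = 1/(4)^1 = 1/4.
  c_1 = 1/(4)^2 = 1/16.
The series is valid for |w/d| < 1, i.e. |z − z₀| < |d|.
Radius of convergence: R = |4 − z₀| = |4| = 4 (distance from z₀ to the singularity z = 4).

c_0 = 1/4, c_1 = 1/16; R = 4.


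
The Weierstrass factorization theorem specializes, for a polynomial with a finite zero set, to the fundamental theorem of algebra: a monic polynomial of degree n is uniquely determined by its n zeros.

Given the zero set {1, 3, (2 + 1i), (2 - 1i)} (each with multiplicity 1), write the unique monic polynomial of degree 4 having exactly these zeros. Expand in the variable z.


The polynomial is p(z) = ∏_{α ∈ S} (z − α), where S = {1, 3, (2 + 1i), (2 - 1i)}.
Expanding the product yields: p(z) = z^4 -8·z^3 + 24·z^2 -32·z + 15.
Note conjugate pairs combine to real quadratics: (z − (2+1i))(z − (2−1i)) = z² − 4z + 5.
The resulting polynomial has degree 4 and real coefficients as required.

p(z) = z^4 -8·z^3 + 24·z^2 -32·z + 15.


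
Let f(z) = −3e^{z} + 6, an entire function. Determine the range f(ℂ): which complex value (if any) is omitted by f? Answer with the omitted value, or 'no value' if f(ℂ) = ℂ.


Little Picard bounds the complement of f(ℂ) to at most one point.
e^{z} is never zero on ℂ, so -3·e^{z} takes every value in ℂ ∖ {0}. Adding 6 shifts the range to ℂ ∖ {6}. Thus f omits exactly the value 6.

Omitted value: 6.


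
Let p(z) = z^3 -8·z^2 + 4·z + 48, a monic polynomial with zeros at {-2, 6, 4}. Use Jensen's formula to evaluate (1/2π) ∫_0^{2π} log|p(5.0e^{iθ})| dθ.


Zeros: -2, 4, 6; r = 5.0.
Inside |z| < r: -2, 4. Outside (|z| ≥ r): 6.
p(0) = 48, so log|p(0)| = log(48) = 3.8712.
Apply Jensen: I(r) = log|p(0)| + Σ_k log(r/|z_k|), summed over zeros inside |z| < r.
  log(r/|z_k|) for z_k = -2: log(5.0/2) = 0.9163
  log(r/|z_k|) for z_k = 4: log(5.0/4) = 0.2231
  Outside zeros (6) contribute nothing to the Jensen sum.
Sum over inside zeros: 1.1394.
I(r) = log|p(0)| + (inside sum) = 3.8712 + 1.1394 = 5.0106.
Note: since some zeros are outside |z| ≤ r, the simplified n·log(r) form does NOT apply — only the inside zeros contribute.

I(r) ≈ 5.0106.


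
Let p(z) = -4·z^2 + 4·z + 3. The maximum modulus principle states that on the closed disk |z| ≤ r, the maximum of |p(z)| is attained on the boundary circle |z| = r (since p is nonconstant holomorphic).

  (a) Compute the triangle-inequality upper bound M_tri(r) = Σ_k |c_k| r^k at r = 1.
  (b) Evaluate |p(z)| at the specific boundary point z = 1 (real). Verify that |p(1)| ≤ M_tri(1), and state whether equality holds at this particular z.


Coefficients: c_0 = 3, c_1 = 4, c_2 = -4. Radius r = 1.
Part (a). Triangle bound: M_tri(r) = Σ_k |c_k| r^k
  = |3|·1^0 + |4|·1^1 + |-4|·1^2
  = 3 + 4 + 4 = 11.
This bounds M(r) := max_{|z|=r} |p(z)| from above; equality holds iff all terms c_k z^k can be made to align in phase at a single z on |z|=r.
Part (b). At z = 1 (real, on the circle |z| = r):
  p(1) = (3)·1^0 + (4)·1^1 + (-4)·1^2 = 3.
  |p(1)| = 3.
Check: |p(1)| = 3 ≤ 11 = M_tri(1). ✓ Equality does not hold at z = 1 (the coefficients have mixed signs, so the terms do not all align in phase there).

M_tri(1) = 11; |p(1)| = 3; equality at z=1: no.


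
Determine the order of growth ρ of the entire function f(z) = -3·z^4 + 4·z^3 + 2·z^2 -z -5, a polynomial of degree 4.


|f(z)| ≤ Σ|c_k|·r^k = O(r^4) as r → ∞. Polynomial growth is O(e^{r^ε}) for every ε > 0 (since r^4/e^{r^ε} → 0), so ρ ≤ ε for all ε > 0, i.e. ρ = 0. Every nonconstant polynomial has order 0.
Therefore ρ = 0.

Order ρ = 0.


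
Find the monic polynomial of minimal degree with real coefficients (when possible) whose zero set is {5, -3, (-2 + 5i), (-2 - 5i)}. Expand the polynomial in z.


The polynomial is p(z) = ∏_{α ∈ S} (z − α), where S = {5, -3, (-2 + 5i), (-2 - 5i)}.
Expanding the product yields: p(z) = z^4 + 2·z^3 + 6·z^2 -118·z -435.
Note conjugate pairs combine to real quadratics: (z − (-2+5i))(z − (-2−5i)) = z² + 4z + 29.
The resulting polynomial has degree 4 and real coefficients as required.

p(z) = z^4 + 2·z^3 + 6·z^2 -118·z -435.


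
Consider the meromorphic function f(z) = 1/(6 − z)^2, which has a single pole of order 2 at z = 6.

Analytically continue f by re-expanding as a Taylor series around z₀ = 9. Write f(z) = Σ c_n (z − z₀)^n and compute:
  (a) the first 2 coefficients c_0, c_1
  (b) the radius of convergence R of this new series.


Let w = z − z₀, so z = z₀ + w.
Then 6 − z = 6 − (z₀ + w) = (6 − z₀) − w = -3 − w.
f(z) = 1/(-3 − w)^2 = (1/(-3)^2) · (1 − w/(-3))^{−2}.
By the binomial series (1−u)^{−2} = Σ_{n≥0} C(n+1, 1) u^n for |u|<1, with u = w/(-3):
  c_n = C(n+1, 1) / (-3)^(n+2).
  c_0 = 1/(-3)^2 = 1/9.
  c_1 = 2/(-3)^3 = -2/27.
The series is valid for |w/d| < 1, i.e. |z − z₀| < |d|.
Radius of convergence: R = |6 − z₀| = |-3| = 3 (distance from z₀ to the singularity z = 6).

c_0 = 1/9, c_1 = -2/27; R = 3.


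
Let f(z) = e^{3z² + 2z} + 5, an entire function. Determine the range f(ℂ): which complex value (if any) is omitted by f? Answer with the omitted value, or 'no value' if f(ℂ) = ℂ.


Little Picard bounds the complement of f(ℂ) to at most one point.
The exponent g(z) = 3z² + 2z is a nonconstant polynomial, hence surjective onto ℂ. So e^{g(z)} takes every value in {e^w : w ∈ ℂ} = ℂ ∖ {0}. Adding 5 shifts the range to ℂ ∖ {5}. f omits exactly 5.

Omitted value: 5.


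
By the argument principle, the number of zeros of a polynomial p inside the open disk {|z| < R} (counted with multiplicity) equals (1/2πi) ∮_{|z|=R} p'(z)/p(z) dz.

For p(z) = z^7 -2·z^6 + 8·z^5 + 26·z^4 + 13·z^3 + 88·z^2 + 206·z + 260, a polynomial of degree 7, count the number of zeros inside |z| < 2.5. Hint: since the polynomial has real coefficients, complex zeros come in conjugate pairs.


The zeros of p are: -2, (-1 + 1i), (-1 - 1i), (1 + 2i), (1 - 2i), (2 + 3i), (2 - 3i).
Their magnitudes are: 2, 1.414, 1.414, 2.236, 2.236, 3.606, 3.606.
Zeros with |z| < R = 2.5: -2, (-1 + 1i), (-1 - 1i), (1 + 2i), (1 - 2i).
Count = 5.
By the argument principle, (1/2πi) ∮_{|z|=R} p'(z)/p(z) dz equals exactly this count.

Number of zeros inside |z| < 2.5: 5.


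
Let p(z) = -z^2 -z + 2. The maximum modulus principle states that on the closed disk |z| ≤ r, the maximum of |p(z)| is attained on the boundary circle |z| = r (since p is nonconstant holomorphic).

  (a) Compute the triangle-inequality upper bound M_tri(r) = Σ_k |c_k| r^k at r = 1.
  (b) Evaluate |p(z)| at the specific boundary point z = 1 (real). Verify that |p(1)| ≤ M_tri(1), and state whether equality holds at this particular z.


Coefficients: c_0 = 2, c_1 = -1, c_2 = -1. Radius r = 1.
Part (a). Triangle bound: M_tri(r) = Σ_k |c_k| r^k
  = |2|·1^0 + |-1|·1^1 + |-1|·1^2
  = 2 + 1 + 1 = 4.
This bounds M(r) := max_{|z|=r} |p(z)| from above; equality holds iff all terms c_k z^k can be made to align in phase at a single z on |z|=r.
Part (b). At z = 1 (real, on the circle |z| = r):
  p(1) = (2)·1^0 + (-1)·1^1 + (-1)·1^2 = 0.
  |p(1)| = 0.
Check: |p(1)| = 0 ≤ 4 = M_tri(1). ✓ Equality does not hold at z = 1 (the coefficients have mixed signs, so the terms do not all align in phase there).

M_tri(1) = 4; |p(1)| = 0; equality at z=1: no.


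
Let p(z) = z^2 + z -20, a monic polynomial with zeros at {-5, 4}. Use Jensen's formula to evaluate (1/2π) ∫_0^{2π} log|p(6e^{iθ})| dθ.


Zeros: -5, 4; r = 6.
Inside |z| < r: -5, 4. Outside (|z| ≥ r): ∅.
p(0) = -20, so log|p(0)| = log(20) = 2.9957.
Apply Jensen: I(r) = log|p(0)| + Σ_k log(r/|z_k|), summed over zeros inside |z| < r.
  log(r/|z_k|) for z_k = -5: log(6/5) = 0.1823
  log(r/|z_k|) for z_k = 4: log(6/4) = 0.4055
Sum over inside zeros: 0.5878.
I(r) = log|p(0)| + (inside sum) = 2.9957 + 0.5878 = 3.5835.
Closed form (all zeros inside, monic): I(r) = n·log(r) = 2·log(6) = 3.5835. ✓

I(r) ≈ 3.5835.


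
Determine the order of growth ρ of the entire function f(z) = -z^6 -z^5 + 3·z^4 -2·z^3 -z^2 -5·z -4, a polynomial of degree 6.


|f(z)| ≤ Σ|c_k|·r^k = O(r^6) as r → ∞. Polynomial growth is O(e^{r^ε}) for every ε > 0 (since r^6/e^{r^ε} → 0), so ρ ≤ ε for all ε > 0, i.e. ρ = 0. Every nonconstant polynomial has order 0.
Therefore ρ = 0.

Order ρ = 0.


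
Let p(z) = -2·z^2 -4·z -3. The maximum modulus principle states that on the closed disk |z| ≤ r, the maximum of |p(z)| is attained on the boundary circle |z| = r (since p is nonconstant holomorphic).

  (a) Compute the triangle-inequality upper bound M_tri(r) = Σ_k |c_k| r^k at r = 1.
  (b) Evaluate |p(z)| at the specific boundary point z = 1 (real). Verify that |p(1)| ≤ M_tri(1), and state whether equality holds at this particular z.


Coefficients: c_0 = -3, c_1 = -4, c_2 = -2. Radius r = 1.
Part (a). Triangle bound: M_tri(r) = Σ_k |c_k| r^k
  = |-3|·1^0 + |-4|·1^1 + |-2|·1^2
  = 3 + 4 + 2 = 9.
This bounds M(r) := max_{|z|=r} |p(z)| from above; equality holds iff all terms c_k z^k can be made to align in phase at a single z on |z|=r.
Part (b). At z = 1 (real, on the circle |z| = r):
  p(1) = (-3)·1^0 + (-4)·1^1 + (-2)·1^2 = -9.
  |p(1)| = 9.
Since all nonzero coefficients share the same sign, |p(1)| = 9 = M_tri(1); the triangle bound is attained at z = 1, so in fact M(r) = 9.

M_tri(1) = 9; |p(1)| = 9; equality at z=1: yes.


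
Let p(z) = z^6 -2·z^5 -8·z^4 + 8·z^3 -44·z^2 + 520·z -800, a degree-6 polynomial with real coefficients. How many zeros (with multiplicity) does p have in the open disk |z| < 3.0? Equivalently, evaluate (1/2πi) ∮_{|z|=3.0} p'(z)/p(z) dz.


The zeros of p are: (-1 + 3i), (-1 - 3i), 2, (3 + 1i), (3 - 1i), -4.
Their magnitudes are: 3.162, 3.162, 2, 3.162, 3.162, 4.
Zeros with |z| < R = 3.0: 2.
Count = 1.
By the argument principle, (1/2πi) ∮_{|z|=R} p'(z)/p(z) dz equals exactly this count.

Number of zeros inside |z| < 3.0: 1.


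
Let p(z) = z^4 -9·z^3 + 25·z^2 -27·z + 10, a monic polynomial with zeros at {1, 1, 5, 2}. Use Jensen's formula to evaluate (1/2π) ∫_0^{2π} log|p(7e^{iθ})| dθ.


Zeros: 1, 1, 2, 5; r = 7.
Inside |z| < r: 1, 1, 2, 5. Outside (|z| ≥ r): ∅.
p(0) = 10, so log|p(0)| = log(10) = 2.3026.
Apply Jensen: I(r) = log|p(0)| + Σ_k log(r/|z_k|), summed over zeros inside |z| < r.
  log(r/|z_k|) for z_k = 1: log(7/1) = 1.9459
  log(r/|z_k|) for z_k = 1: log(7/1) = 1.9459
  log(r/|z_k|) for z_k = 5: log(7/5) = 0.3365
  log(r/|z_k|) for z_k = 2: log(7/2) = 1.2528
Sum over inside zeros: 5.4811.
I(r) = log|p(0)| + (inside sum) = 2.3026 + 5.4811 = 7.7836.
Closed form (all zeros inside, monic): I(r) = n·log(r) = 4·log(7) = 7.7836. ✓

I(r) ≈ 7.7836.


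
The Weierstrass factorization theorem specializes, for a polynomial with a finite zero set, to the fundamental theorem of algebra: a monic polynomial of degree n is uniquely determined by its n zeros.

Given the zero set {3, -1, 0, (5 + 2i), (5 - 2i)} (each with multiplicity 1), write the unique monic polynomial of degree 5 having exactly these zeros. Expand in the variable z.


The polynomial is p(z) = ∏_{α ∈ S} (z − α), where S = {3, -1, 0, (5 + 2i), (5 - 2i)}.
Expanding the product yields: p(z) = z^5 -12·z^4 + 46·z^3 -28·z^2 -87·z.
Note conjugate pairs combine to real quadratics: (z − (5+2i))(z − (5−2i)) = z² − 10z + 29.
The resulting polynomial has degree 5 and real coefficients as required.

p(z) = z^5 -12·z^4 + 46·z^3 -28·z^2 -87·z.


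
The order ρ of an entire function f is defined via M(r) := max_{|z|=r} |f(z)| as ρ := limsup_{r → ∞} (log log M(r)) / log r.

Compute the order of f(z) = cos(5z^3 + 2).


Write cos(w) = (e^{iw} ± e^{−iw})/(2 or 2i), so |cos(w)| ≤ e^{|w|}. With w = 5z^3 + 2, |w| ≤ 5r^3 + 2 on |z|=r, giving M(r) ≤ e^{5r^3 + 2} and ρ ≤ 3. For the lower bound, choose z on |z|=r with 5z^3 purely imaginary of modulus 5r^3; then |cos(5z^3 + 2)| grows like e^{5r^3}/2, so ρ ≥ 3. Hence ρ = 3.
Therefore ρ = 3.

Order ρ = 3.


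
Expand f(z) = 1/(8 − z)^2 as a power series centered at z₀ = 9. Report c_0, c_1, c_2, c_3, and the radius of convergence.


Let w = z − z₀, so z = z₀ + w.
Then 8 − z = 8 − (z₀ + w) = (8 − z₀) − w = -1 − w.
f(z) = 1/(-1 − w)^2 = (1/(-1)^2) · (1 − w/(-1))^{−2}.
By the binomial series (1−u)^{−2} = Σ_{n≥0} C(n+1, 1) u^n for |u|<1, with u = w/(-1):
  c_n = C(n+1, 1) / (-1)^(n+2).
  c_0 = 1/(-1)^2 = 1.
  c_1 = 2/(-1)^3 = -2.
  c_2 = 3/(-1)^4 = 3.
  c_3 = 4/(-1)^5 = -4.
The series is valid for |w/d| < 1, i.e. |z − z₀| < |d|.
Radius of convergence: R = |8 − z₀| = |-1| = 1 (distance from z₀ to the singularity z = 8).

c_0 = 1, c_1 = -2, c_2 = 3, c_3 = -4; R = 1.


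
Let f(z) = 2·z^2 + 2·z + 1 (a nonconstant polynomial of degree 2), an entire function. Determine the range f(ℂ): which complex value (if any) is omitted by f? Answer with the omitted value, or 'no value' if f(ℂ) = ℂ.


Little Picard bounds the complement of f(ℂ) to at most one point.
For every w ∈ ℂ, the equation p(z) − w = 0 is a nonconstant polynomial in z and hence has at least one root by the fundamental theorem of algebra. So p is surjective onto ℂ, omitting no value.

Omitted value: no value.


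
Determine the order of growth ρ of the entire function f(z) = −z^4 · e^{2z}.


M(r) = max_{|z|=r} |-1|·|z|^4·|e^{2z}| = 1·r^4 · e^{2r^1} (the factors attain their maxima compatibly on |z|=r). Then log M(r) = log 1 + 4·log r + 2r^1, dominated by the last term, so log log M(r) ~ 1·log r. The polynomial factor -1z^4 contributes only a log r term and does not affect the order. ρ = 1.
Therefore ρ = 1.

Order ρ = 1.


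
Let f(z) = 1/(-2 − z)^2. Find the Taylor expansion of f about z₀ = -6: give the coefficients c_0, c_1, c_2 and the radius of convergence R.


Let w = z − z₀, so z = z₀ + w.
Then -2 − z = -2 − (z₀ + w) = (-2 − z₀) − w = 4 − w.
f(z) = 1/(4 − w)^2 = (1/(4)^2) · (1 − w/(4))^{−2}.
By the binomial series (1−u)^{−2} = Σ_{n≥0} C(n+1, 1) u^n for |u|<1, with u = w/(4):
  c_n = C(n+1, 1) / (4)^(n+2).
  c_0 = 1/(4)^2 = 1/16.
  c_1 = 2/(4)^3 = 1/32.
  c_2 = 3/(4)^4 = 3/256.
The series is valid for |w/d| < 1, i.e. |z − z₀| < |d|.
Radius of convergence: R = |-2 − z₀| = |4| = 4 (distance from z₀ to the singularity z = -2).

c_0 = 1/16, c_1 = 1/32, c_2 = 3/256; R = 4.


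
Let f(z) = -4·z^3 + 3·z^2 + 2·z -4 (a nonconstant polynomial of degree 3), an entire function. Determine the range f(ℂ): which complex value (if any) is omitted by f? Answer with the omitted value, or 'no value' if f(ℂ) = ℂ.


Little Picard bounds the complement of f(ℂ) to at most one point.
For every w ∈ ℂ, the equation p(z) − w = 0 is a nonconstant polynomial in z and hence has at least one root by the fundamental theorem of algebra. So p is surjective onto ℂ, omitting no value.

Omitted value: no value.


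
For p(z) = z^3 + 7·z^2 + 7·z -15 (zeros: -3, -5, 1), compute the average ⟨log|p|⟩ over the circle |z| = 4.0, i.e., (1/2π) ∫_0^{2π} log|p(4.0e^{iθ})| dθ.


Zeros: -5, -3, 1; r = 4.0.
Inside |z| < r: -3, 1. Outside (|z| ≥ r): -5.
p(0) = -15, so log|p(0)| = log(15) = 2.7081.
Apply Jensen: I(r) = log|p(0)| + Σ_k log(r/|z_k|), summed over zeros inside |z| < r.
  log(r/|z_k|) for z_k = -3: log(4.0/3) = 0.2877
  log(r/|z_k|) for z_k = 1: log(4.0/1) = 1.3863
  Outside zeros (-5) contribute nothing to the Jensen sum.
Sum over inside zeros: 1.6740.
I(r) = log|p(0)| + (inside sum) = 2.7081 + 1.6740 = 4.3820.
Note: since some zeros are outside |z| ≤ r, the simplified n·log(r) form does NOT apply — only the inside zeros contribute.

I(r) ≈ 4.3820.


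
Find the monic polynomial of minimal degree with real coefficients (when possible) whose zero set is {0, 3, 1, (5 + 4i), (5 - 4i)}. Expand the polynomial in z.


The polynomial is p(z) = ∏_{α ∈ S} (z − α), where S = {0, 3, 1, (5 + 4i), (5 - 4i)}.
Expanding the product yields: p(z) = z^5 -14·z^4 + 84·z^3 -194·z^2 + 123·z.
Note conjugate pairs combine to real quadratics: (z − (5+4i))(z − (5−4i)) = z² − 10z + 41.
The resulting polynomial has degree 5 and real coefficients as required.

p(z) = z^5 -14·z^4 + 84·z^3 -194·z^2 + 123·z.
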